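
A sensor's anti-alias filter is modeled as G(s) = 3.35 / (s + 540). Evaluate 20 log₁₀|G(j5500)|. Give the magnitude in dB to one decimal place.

-64.3 dB

|j5500 + 540| = √(5500² + 540²) = 5526
|G(j5500)| = 3.35 / 5526 = 0.00060618
20 log₁₀(0.00060618) = -64.35 dB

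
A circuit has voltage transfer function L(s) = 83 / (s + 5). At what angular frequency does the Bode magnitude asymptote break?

The single real pole at s = −5 gives a corner at ω = 5 rad/s.

5 rad/s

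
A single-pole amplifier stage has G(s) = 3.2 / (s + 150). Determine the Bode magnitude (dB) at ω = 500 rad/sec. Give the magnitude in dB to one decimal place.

|j500 + 150| = √(500² + 150²) = 522
|G(j500)| = 3.2 / 522 = 0.0061301
20 log₁₀(0.0061301) = -44.25 dB

-44.3 dB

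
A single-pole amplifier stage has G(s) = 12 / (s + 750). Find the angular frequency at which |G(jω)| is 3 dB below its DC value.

750 rad/sec

For a single-pole low-pass, the −3 dB point is at the pole: ω = 750 rad/sec.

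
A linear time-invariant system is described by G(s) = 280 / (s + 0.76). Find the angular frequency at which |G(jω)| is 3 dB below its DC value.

For a single-pole low-pass, the −3 dB point is at the pole: ω = 0.76 rad/sec.

0.76 rad/sec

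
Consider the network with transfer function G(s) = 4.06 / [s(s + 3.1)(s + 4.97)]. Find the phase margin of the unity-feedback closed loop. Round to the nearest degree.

Gain crossover: |G(jω)| = 1 at ω ≈ 0.262 rad s⁻¹.
∠G(j0.262) = −90° − arctan(0.262/3.1) − arctan(0.262/4.97) ≈ -97.85°
PM = 180° + (-97.85°) = 82.15°

82 deg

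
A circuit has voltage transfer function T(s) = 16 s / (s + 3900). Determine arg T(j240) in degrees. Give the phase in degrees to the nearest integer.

86°

∠(j240) = 90.00°
∠(j240 + 3900) = arctan(240/3900) = 3.52°
∠T(j240) = 90.00° − 3.52° = 86.48°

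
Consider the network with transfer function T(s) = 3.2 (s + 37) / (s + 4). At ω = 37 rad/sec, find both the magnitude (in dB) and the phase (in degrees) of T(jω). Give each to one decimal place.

|T| = 13.1 dB, ∠T = -38.8°

|j37 + 37| = √(37² + 37²) = 52.33
|j37 + 4| = √(37² + 4²) = 37.22
|T(j37)| = 3.2 × 52.33 / 37.22 = 4.4993
20 log₁₀(4.4993) = 13.06 dB
∠(j37 + 37) = arctan(37/37) = 45.00°
∠(j37 + 4) = arctan(37/4) = 83.83°
∠T(j37) = 45.00° − 83.83° = -38.83°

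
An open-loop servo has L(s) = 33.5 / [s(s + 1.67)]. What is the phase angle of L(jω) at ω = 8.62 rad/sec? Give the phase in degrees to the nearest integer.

∠(j8.62 + 1.67) = arctan(8.62/1.67) = 79.04°
∠(j8.62) = 90.00°
∠L(j8.62) = − (79.04° + 90.00°) = -169.04°

-169°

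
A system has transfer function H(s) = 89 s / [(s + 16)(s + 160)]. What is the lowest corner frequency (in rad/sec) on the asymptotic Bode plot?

Break frequencies occur at each pole and zero magnitude: 16 rad/sec, 160 rad/sec.
The lowest is 16 rad/sec.

16 rad/sec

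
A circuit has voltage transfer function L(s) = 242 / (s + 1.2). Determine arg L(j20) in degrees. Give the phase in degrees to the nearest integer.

∠(j20 + 1.2) = arctan(20/1.2) = 86.57°
∠L(j20) = −86.57° = -86.57°

-87°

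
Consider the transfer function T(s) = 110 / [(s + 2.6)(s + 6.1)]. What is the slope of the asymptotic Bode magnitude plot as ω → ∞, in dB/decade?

-40 dB/decade

With 0 zeros and 2 poles, the high-frequency asymptotic slope is 20 × (0 − 2) = -40 dB/decade.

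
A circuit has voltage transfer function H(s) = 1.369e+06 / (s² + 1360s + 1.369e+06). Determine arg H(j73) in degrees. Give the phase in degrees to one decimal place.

∠[(j73)² + 1360(j73) + 1.369e+06] = ∠[1.3637e+06 + j99280] = 4.16°
∠H(j73) = −4.16° = -4.16°

-4.2°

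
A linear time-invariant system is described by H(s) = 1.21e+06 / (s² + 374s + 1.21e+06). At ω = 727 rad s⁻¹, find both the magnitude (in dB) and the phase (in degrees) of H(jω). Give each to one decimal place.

|(j727)² + 374(j727) + 1.21e+06| = |6.8147e+05 + j2.719e+05| = 7.337e+05
|H(j727)| = 1.21e+06 / 7.337e+05 = 1.6492
20 log₁₀(1.6492) = 4.35 dB
∠[(j727)² + 374(j727) + 1.21e+06] = ∠[6.8147e+05 + j2.719e+05] = 21.75°
∠H(j727) = −21.75° = -21.75°

|H| = 4.3 dB, ∠H = -21.8 deg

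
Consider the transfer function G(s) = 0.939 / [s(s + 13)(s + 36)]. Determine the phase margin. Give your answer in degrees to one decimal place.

90.0 deg

Gain crossover: |G(jω)| = 1 at ω ≈ 0.00201 rad/sec.
∠G(j0.00201) = −90° − arctan(0.00201/13) − arctan(0.00201/36) ≈ -90.01°
PM = 180° + (-90.01°) = 89.99°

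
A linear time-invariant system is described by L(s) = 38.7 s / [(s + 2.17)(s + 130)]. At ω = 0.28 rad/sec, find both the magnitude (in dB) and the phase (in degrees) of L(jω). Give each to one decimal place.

|L| = -28.4 dB, ∠L = 82.5°

|j0.28| = 0.28
|j0.28 + 2.17| = √(0.28² + 2.17²) = 2.188
|j0.28 + 130| = √(0.28² + 130²) = 130
|L(j0.28)| = 38.7 × 0.28 / (2.188 × 130) = 0.038096
20 log₁₀(0.038096) = -28.38 dB
∠(j0.28) = 90.00°
∠(j0.28 + 2.17) = arctan(0.28/2.17) = 7.35°
∠(j0.28 + 130) = arctan(0.28/130) = 0.12°
∠L(j0.28) = 90.00° − (7.35° + 0.12°) = 82.52°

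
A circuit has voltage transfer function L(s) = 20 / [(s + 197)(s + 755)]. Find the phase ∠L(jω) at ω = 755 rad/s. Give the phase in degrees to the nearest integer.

∠(j755 + 197) = arctan(755/197) = 75.38°
∠(j755 + 755) = arctan(755/755) = 45.00°
∠L(j755) = − (75.38° + 45.00°) = -120.38°

-120°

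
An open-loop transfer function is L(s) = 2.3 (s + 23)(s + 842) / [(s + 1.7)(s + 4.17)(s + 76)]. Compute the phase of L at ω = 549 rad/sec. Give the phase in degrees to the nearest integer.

-141°

∠(j549 + 23) = arctan(549/23) = 87.60°
∠(j549 + 842) = arctan(549/842) = 33.11°
∠(j549 + 1.7) = arctan(549/1.7) = 89.82°
∠(j549 + 4.17) = arctan(549/4.17) = 89.56°
∠(j549 + 76) = arctan(549/76) = 82.12°
∠L(j549) = 87.60° + 33.11° − (89.82° + 89.56° + 82.12°) = -140.80°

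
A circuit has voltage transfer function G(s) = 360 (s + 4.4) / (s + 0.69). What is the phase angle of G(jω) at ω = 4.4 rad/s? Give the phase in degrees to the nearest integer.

-36°

∠(j4.4 + 4.4) = arctan(4.4/4.4) = 45.00°
∠(j4.4 + 0.69) = arctan(4.4/0.69) = 81.09°
∠G(j4.4) = 45.00° − 81.09° = -36.09°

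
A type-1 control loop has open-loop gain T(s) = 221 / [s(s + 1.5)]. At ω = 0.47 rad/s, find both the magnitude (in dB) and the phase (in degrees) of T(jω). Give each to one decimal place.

|T| = 49.5 dB, ∠T = -107.4°

|j0.47 + 1.5| = √(0.47² + 1.5²) = 1.572
|j0.47| = 0.47
|T(j0.47)| = 221 / (1.572 × 0.47) = 299.13
20 log₁₀(299.13) = 49.52 dB
∠(j0.47 + 1.5) = arctan(0.47/1.5) = 17.40°
∠(j0.47) = 90.00°
∠T(j0.47) = − (17.40° + 90.00°) = -107.40°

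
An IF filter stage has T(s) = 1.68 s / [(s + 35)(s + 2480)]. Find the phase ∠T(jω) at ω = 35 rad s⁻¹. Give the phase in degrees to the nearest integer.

∠(j35) = 90.00°
∠(j35 + 35) = arctan(35/35) = 45.00°
∠(j35 + 2480) = arctan(35/2480) = 0.81°
∠T(j35) = 90.00° − (45.00° + 0.81°) = 44.19°

44°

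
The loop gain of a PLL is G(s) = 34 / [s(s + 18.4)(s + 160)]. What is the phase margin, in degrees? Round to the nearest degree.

Gain crossover: |G(jω)| = 1 at ω ≈ 0.0115 rad/s.
∠G(j0.0115) = −90° − arctan(0.0115/18.4) − arctan(0.0115/160) ≈ -90.04°
PM = 180° + (-90.04°) = 89.96°

90°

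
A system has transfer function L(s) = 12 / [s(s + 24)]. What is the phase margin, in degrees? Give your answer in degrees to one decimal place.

88.8°

Gain crossover: |L(jω)| = 1 at ω ≈ 0.5 rad/s.
∠L(j0.5) = −90° − arctan(0.5/24) ≈ -91.19°
PM = 180° + (-91.19°) = 88.81°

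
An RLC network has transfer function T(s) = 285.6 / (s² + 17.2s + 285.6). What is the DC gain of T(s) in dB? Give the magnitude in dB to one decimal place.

0.0 dB

T(0) = 285.6 / 285.6 = 1
20 log₁₀(1) = 0.00 dB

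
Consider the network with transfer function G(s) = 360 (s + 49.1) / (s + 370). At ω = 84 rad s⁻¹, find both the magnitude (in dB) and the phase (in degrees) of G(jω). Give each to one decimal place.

|G| = 39.3 dB, ∠G = 46.9°

|j84 + 49.1| = √(84² + 49.1²) = 97.3
|j84 + 370| = √(84² + 370²) = 379.4
|G(j84)| = 360 × 97.3 / 379.4 = 92.319
20 log₁₀(92.319) = 39.31 dB
∠(j84 + 49.1) = arctan(84/49.1) = 59.69°
∠(j84 + 370) = arctan(84/370) = 12.79°
∠G(j84) = 59.69° − 12.79° = 46.90°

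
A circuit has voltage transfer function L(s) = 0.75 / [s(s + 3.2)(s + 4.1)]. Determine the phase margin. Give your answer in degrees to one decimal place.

88.2°

Gain crossover: |L(jω)| = 1 at ω ≈ 0.0571 rad s⁻¹.
∠L(j0.0571) = −90° − arctan(0.0571/3.2) − arctan(0.0571/4.1) ≈ -91.82°
PM = 180° + (-91.82°) = 88.18°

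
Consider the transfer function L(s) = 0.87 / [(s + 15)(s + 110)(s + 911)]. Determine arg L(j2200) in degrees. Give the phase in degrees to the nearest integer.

∠(j2200 + 15) = arctan(2200/15) = 89.61°
∠(j2200 + 110) = arctan(2200/110) = 87.14°
∠(j2200 + 911) = arctan(2200/911) = 67.51°
∠L(j2200) = − (89.61° + 87.14° + 67.51°) = -244.25°

-244°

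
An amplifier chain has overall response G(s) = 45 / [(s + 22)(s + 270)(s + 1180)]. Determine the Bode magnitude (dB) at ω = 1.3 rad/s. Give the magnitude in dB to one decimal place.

|j1.3 + 22| = √(1.3² + 22²) = 22.04
|j1.3 + 270| = √(1.3² + 270²) = 270
|j1.3 + 1180| = √(1.3² + 1180²) = 1180
|G(j1.3)| = 45 / (22.04 × 270 × 1180) = 6.4089e-06
20 log₁₀(6.4089e-06) = -103.86 dB

-103.9 dB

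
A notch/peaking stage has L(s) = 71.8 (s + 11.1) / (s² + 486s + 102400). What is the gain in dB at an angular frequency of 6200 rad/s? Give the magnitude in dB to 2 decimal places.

-38.73 dB

|j6200 + 11.1| = √(6200² + 11.1²) = 6200
|(j6200)² + 486(j6200) + 102400| = |-3.8338e+07 + j3.0132e+06| = 3.846e+07
|L(j6200)| = 71.8 × 6200 / 3.846e+07 = 0.011576
20 log₁₀(0.011576) = -38.729 dB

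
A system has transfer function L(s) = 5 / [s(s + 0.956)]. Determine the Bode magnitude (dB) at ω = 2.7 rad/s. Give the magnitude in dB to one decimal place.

|j2.7 + 0.956| = √(2.7² + 0.956²) = 2.864
|j2.7| = 2.7
|L(j2.7)| = 5 / (2.864 × 2.7) = 0.64654
20 log₁₀(0.64654) = -3.79 dB

-3.8 dB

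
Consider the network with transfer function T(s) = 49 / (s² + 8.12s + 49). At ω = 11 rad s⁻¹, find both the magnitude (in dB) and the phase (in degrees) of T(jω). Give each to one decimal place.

|(j11)² + 8.12(j11) + 49| = |-72 + j89.32| = 114.7
|T(j11)| = 49 / 114.7 = 0.4271
20 log₁₀(0.4271) = -7.39 dB
∠[(j11)² + 8.12(j11) + 49] = ∠[-72 + j89.32] = 128.87°
∠T(j11) = −128.87° = -128.87°

|T| = -7.4 dB, ∠T = -128.9°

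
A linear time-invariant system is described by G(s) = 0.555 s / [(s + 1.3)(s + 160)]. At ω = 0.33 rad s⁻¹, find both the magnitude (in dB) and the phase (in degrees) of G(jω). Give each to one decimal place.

|G| = -61.4 dB, ∠G = 75.6 deg

|j0.33| = 0.33
|j0.33 + 1.3| = √(0.33² + 1.3²) = 1.341
|j0.33 + 160| = √(0.33² + 160²) = 160
|G(j0.33)| = 0.555 × 0.33 / (1.341 × 160) = 0.00085346
20 log₁₀(0.00085346) = -61.38 dB
∠(j0.33) = 90.00°
∠(j0.33 + 1.3) = arctan(0.33/1.3) = 14.24°
∠(j0.33 + 160) = arctan(0.33/160) = 0.12°
∠G(j0.33) = 90.00° − (14.24° + 0.12°) = 75.64°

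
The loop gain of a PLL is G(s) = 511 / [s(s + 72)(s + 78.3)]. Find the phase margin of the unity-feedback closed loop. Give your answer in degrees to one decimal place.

89.9 deg

Gain crossover: |G(jω)| = 1 at ω ≈ 0.0906 rad/s.
∠G(j0.0906) = −90° − arctan(0.0906/72) − arctan(0.0906/78.3) ≈ -90.14°
PM = 180° + (-90.14°) = 89.86°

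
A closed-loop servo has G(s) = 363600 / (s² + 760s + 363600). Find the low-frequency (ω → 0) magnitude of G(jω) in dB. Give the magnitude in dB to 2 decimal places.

0.00 dB

G(0) = 363600 / 363600 = 1
20 log₁₀(1) = 0.000 dB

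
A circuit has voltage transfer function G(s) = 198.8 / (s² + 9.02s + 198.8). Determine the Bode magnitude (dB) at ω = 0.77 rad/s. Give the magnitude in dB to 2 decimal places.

0.02 dB

|(j0.77)² + 9.02(j0.77) + 198.8| = |198.21 + j6.9454| = 198.3
|G(j0.77)| = 198.8 / 198.3 = 1.0024
20 log₁₀(1.0024) = 0.021 dB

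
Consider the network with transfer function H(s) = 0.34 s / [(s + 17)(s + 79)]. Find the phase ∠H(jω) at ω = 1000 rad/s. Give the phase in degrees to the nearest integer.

∠(j1000) = 90.00°
∠(j1000 + 17) = arctan(1000/17) = 89.03°
∠(j1000 + 79) = arctan(1000/79) = 85.48°
∠H(j1000) = 90.00° − (89.03° + 85.48°) = -84.51°

-85°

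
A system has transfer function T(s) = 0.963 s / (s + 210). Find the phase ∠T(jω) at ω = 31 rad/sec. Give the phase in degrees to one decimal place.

∠(j31) = 90.00°
∠(j31 + 210) = arctan(31/210) = 8.40°
∠T(j31) = 90.00° − 8.40° = 81.60°

81.6°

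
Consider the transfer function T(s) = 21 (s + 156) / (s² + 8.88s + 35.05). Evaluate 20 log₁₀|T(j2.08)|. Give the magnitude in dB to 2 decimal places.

39.22 dB

|j2.08 + 156| = √(2.08² + 156²) = 156
|(j2.08)² + 8.88(j2.08) + 35.05| = |30.724 + j18.47| = 35.85
|T(j2.08)| = 21 × 156 / 35.85 = 91.393
20 log₁₀(91.393) = 39.218 dB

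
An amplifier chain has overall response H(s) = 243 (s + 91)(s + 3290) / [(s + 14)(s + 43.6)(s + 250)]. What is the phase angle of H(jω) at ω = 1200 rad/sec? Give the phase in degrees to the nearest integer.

∠(j1200 + 91) = arctan(1200/91) = 85.66°
∠(j1200 + 3290) = arctan(1200/3290) = 20.04°
∠(j1200 + 14) = arctan(1200/14) = 89.33°
∠(j1200 + 43.6) = arctan(1200/43.6) = 87.92°
∠(j1200 + 250) = arctan(1200/250) = 78.23°
∠H(j1200) = 85.66° + 20.04° − (89.33° + 87.92° + 78.23°) = -149.78°

-150°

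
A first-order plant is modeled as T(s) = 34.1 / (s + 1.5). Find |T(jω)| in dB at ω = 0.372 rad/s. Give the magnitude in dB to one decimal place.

26.9 dB

|j0.372 + 1.5| = √(0.372² + 1.5²) = 1.545
|T(j0.372)| = 34.1 / 1.545 = 22.065
20 log₁₀(22.065) = 26.87 dB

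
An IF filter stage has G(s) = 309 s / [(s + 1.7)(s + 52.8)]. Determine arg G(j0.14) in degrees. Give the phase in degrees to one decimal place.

85.1 deg

∠(j0.14) = 90.00°
∠(j0.14 + 1.7) = arctan(0.14/1.7) = 4.71°
∠(j0.14 + 52.8) = arctan(0.14/52.8) = 0.15°
∠G(j0.14) = 90.00° − (4.71° + 0.15°) = 85.14°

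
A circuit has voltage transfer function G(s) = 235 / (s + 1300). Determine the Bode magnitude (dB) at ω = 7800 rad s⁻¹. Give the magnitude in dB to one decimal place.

|j7800 + 1300| = √(7800² + 1300²) = 7908
|G(j7800)| = 235 / 7908 = 0.029718
20 log₁₀(0.029718) = -30.54 dB

-30.5 dB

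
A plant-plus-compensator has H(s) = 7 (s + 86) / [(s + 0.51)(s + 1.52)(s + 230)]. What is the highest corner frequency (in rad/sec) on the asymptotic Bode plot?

230 rad/sec

Break frequencies occur at each pole and zero magnitude: 0.51 rad/sec, 1.52 rad/sec, 86 rad/sec, 230 rad/sec.
The highest is 230 rad/sec.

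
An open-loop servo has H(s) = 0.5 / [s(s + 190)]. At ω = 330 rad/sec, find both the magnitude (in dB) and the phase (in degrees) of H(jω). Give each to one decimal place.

|H| = -108.0 dB, ∠H = -150.1°

|j330 + 190| = √(330² + 190²) = 380.8
|j330| = 330
|H(j330)| = 0.5 / (380.8 × 330) = 3.979e-06
20 log₁₀(3.979e-06) = -108.00 dB
∠(j330 + 190) = arctan(330/190) = 60.07°
∠(j330) = 90.00°
∠H(j330) = − (60.07° + 90.00°) = -150.07°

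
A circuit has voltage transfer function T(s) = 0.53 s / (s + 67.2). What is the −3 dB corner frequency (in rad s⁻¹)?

67.2 rad s⁻¹

For a single-pole high-pass, the −3 dB point is at the pole: ω = 67.2 rad s⁻¹.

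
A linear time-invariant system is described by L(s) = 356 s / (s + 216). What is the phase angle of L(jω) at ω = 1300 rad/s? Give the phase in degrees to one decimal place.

∠(j1300) = 90.00°
∠(j1300 + 216) = arctan(1300/216) = 80.57°
∠L(j1300) = 90.00° − 80.57° = 9.43°

9.4°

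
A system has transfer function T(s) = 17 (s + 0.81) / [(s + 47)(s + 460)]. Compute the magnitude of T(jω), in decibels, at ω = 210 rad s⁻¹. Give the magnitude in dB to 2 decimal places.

|j210 + 0.81| = √(210² + 0.81²) = 210
|j210 + 47| = √(210² + 47²) = 215.2
|j210 + 460| = √(210² + 460²) = 505.7
|T(j210)| = 17 × 210 / (215.2 × 505.7) = 0.032808
20 log₁₀(0.032808) = -29.681 dB

-29.68 dB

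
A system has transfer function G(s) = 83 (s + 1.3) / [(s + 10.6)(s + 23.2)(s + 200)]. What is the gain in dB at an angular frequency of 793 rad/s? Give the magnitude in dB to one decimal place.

|j793 + 1.3| = √(793² + 1.3²) = 793
|j793 + 10.6| = √(793² + 10.6²) = 793.1
|j793 + 23.2| = √(793² + 23.2²) = 793.3
|j793 + 200| = √(793² + 200²) = 817.8
|G(j793)| = 83 × 793 / (793.1 × 793.3 × 817.8) = 0.00012791
20 log₁₀(0.00012791) = -77.86 dB

-77.9 dB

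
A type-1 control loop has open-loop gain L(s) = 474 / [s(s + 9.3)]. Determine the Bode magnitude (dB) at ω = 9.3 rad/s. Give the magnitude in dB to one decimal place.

11.8 dB

|j9.3 + 9.3| = √(9.3² + 9.3²) = 13.15
|j9.3| = 9.3
|L(j9.3)| = 474 / (13.15 × 9.3) = 3.8752
20 log₁₀(3.8752) = 11.77 dB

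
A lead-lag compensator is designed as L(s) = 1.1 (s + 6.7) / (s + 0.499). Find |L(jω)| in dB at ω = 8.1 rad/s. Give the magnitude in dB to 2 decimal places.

3.08 dB

|j8.1 + 6.7| = √(8.1² + 6.7²) = 10.51
|j8.1 + 0.499| = √(8.1² + 0.499²) = 8.115
|L(j8.1)| = 1.1 × 10.51 / 8.115 = 1.4248
20 log₁₀(1.4248) = 3.075 dB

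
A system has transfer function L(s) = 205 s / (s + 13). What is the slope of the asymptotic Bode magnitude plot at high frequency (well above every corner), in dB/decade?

0 dB/decade

With 1 zero and 1 pole, the high-frequency asymptotic slope is 20 × (1 − 1) = 0 dB/decade.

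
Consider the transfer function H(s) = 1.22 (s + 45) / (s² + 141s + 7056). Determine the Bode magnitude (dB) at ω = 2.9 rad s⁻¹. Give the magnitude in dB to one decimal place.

-42.2 dB

|j2.9 + 45| = √(2.9² + 45²) = 45.09
|(j2.9)² + 141(j2.9) + 7056| = |7047.6 + j408.9| = 7059
|H(j2.9)| = 1.22 × 45.09 / 7059 = 0.007793
20 log₁₀(0.007793) = -42.17 dB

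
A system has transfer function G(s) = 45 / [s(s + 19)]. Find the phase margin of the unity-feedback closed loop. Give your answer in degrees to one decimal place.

82.9 deg

Gain crossover: |G(jω)| = 1 at ω ≈ 2.35 rad/s.
∠G(j2.35) = −90° − arctan(2.35/19) ≈ -97.05°
PM = 180° + (-97.05°) = 82.95°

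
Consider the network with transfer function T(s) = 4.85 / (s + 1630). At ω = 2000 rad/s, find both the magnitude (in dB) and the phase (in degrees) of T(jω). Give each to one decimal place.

|j2000 + 1630| = √(2000² + 1630²) = 2580
|T(j2000)| = 4.85 / 2580 = 0.0018798
20 log₁₀(0.0018798) = -54.52 dB
∠(j2000 + 1630) = arctan(2000/1630) = 50.82°
∠T(j2000) = −50.82° = -50.82°

|T| = -54.5 dB, ∠T = -50.8°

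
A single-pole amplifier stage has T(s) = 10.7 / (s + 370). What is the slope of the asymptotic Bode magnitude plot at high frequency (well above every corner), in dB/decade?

With 0 zeros and 1 pole, the high-frequency asymptotic slope is 20 × (0 − 1) = -20 dB/decade.

-20 dB/decade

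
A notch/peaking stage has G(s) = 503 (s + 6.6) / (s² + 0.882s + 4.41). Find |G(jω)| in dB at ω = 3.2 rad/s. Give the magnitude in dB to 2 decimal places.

55.11 dB

|j3.2 + 6.6| = √(3.2² + 6.6²) = 7.335
|(j3.2)² + 0.882(j3.2) + 4.41| = |-5.83 + j2.8224| = 6.477
|G(j3.2)| = 503 × 7.335 / 6.477 = 569.6
20 log₁₀(569.6) = 55.111 dB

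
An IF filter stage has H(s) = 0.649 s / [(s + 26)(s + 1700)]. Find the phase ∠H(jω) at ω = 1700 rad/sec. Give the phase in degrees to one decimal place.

-44.1 deg

∠(j1700) = 90.00°
∠(j1700 + 26) = arctan(1700/26) = 89.12°
∠(j1700 + 1700) = arctan(1700/1700) = 45.00°
∠H(j1700) = 90.00° − (89.12° + 45.00°) = -44.12°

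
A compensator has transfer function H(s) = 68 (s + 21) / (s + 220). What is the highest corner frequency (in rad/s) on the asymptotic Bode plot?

220 rad/s

Break frequencies occur at each pole and zero magnitude: 21 rad/s, 220 rad/s.
The highest is 220 rad/s.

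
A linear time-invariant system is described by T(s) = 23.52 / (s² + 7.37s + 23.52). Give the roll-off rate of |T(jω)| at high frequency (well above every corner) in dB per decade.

-40 dB/decade

With 0 zeros and 2 poles, the high-frequency asymptotic slope is 20 × (0 − 2) = -40 dB/decade.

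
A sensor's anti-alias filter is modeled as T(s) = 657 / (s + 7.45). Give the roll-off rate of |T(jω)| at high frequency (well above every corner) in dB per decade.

-20 dB/decade

With 0 zeros and 1 pole, the high-frequency asymptotic slope is 20 × (0 − 1) = -20 dB/decade.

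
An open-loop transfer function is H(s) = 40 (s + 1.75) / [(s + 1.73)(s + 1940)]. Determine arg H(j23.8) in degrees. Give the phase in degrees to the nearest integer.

-1°

∠(j23.8 + 1.75) = arctan(23.8/1.75) = 85.79°
∠(j23.8 + 1.73) = arctan(23.8/1.73) = 85.84°
∠(j23.8 + 1940) = arctan(23.8/1940) = 0.70°
∠H(j23.8) = 85.79° − (85.84° + 0.70°) = -0.75°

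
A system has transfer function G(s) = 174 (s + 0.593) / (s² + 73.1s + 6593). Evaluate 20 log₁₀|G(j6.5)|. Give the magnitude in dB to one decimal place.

-15.2 dB

|j6.5 + 0.593| = √(6.5² + 0.593²) = 6.527
|(j6.5)² + 73.1(j6.5) + 6593| = |6550.8 + j475.15| = 6568
|G(j6.5)| = 174 × 6.527 / 6568 = 0.17291
20 log₁₀(0.17291) = -15.24 dB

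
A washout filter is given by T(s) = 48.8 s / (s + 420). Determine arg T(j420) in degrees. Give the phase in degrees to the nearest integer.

∠(j420) = 90.00°
∠(j420 + 420) = arctan(420/420) = 45.00°
∠T(j420) = 90.00° − 45.00° = 45.00°

45 deg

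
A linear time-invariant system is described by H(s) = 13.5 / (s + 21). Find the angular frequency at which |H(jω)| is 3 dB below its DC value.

21 rad/s

For a single-pole low-pass, the −3 dB point is at the pole: ω = 21 rad/s.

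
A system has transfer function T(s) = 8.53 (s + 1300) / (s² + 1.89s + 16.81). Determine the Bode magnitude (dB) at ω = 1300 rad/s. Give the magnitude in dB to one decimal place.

-40.6 dB

|j1300 + 1300| = √(1300² + 1300²) = 1838
|(j1300)² + 1.89(j1300) + 16.81| = |-1.69e+06 + j2457| = 1.69e+06
|T(j1300)| = 8.53 × 1838 / 1.69e+06 = 0.0092795
20 log₁₀(0.0092795) = -40.65 dB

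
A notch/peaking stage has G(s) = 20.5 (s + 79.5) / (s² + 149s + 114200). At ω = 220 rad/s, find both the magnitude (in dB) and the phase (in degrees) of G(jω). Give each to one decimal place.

|j220 + 79.5| = √(220² + 79.5²) = 233.9
|(j220)² + 149(j220) + 114200| = |65800 + j32780| = 7.351e+04
|G(j220)| = 20.5 × 233.9 / 7.351e+04 = 0.065232
20 log₁₀(0.065232) = -23.71 dB
∠(j220 + 79.5) = arctan(220/79.5) = 70.13°
∠[(j220)² + 149(j220) + 114200] = ∠[65800 + j32780] = 26.48°
∠G(j220) = 70.13° − 26.48° = 43.65°

|G| = -23.7 dB, ∠G = 43.7 deg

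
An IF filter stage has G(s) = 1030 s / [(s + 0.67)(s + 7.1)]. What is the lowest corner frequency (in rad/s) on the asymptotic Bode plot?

0.67 rad/s

Break frequencies occur at each pole and zero magnitude: 0.67 rad/s, 7.1 rad/s.
The lowest is 0.67 rad/s.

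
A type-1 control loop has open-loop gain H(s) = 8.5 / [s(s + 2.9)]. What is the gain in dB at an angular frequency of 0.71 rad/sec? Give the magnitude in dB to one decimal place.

12.1 dB

|j0.71 + 2.9| = √(0.71² + 2.9²) = 2.986
|j0.71| = 0.71
|H(j0.71)| = 8.5 / (2.986 × 0.71) = 4.0098
20 log₁₀(4.0098) = 12.06 dB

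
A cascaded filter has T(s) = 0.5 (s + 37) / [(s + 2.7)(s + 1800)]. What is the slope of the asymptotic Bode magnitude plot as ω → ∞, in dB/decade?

-20 dB/decade

With 1 zero and 2 poles, the high-frequency asymptotic slope is 20 × (1 − 2) = -20 dB/decade.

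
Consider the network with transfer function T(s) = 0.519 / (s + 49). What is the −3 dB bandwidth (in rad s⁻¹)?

49 rad s⁻¹

For a single-pole low-pass, the −3 dB point is at the pole: ω = 49 rad s⁻¹.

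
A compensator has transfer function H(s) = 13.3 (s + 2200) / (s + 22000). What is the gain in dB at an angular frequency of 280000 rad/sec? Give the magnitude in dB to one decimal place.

22.5 dB

|j280000 + 2200| = √(280000² + 2200²) = 2.8e+05
|j280000 + 22000| = √(280000² + 22000²) = 2.809e+05
|H(j280000)| = 13.3 × 2.8e+05 / 2.809e+05 = 13.26
20 log₁₀(13.26) = 22.45 dB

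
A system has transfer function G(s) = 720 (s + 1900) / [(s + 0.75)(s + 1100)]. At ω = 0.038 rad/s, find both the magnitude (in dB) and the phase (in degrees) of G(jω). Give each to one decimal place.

|G| = 64.4 dB, ∠G = -2.9°

|j0.038 + 1900| = √(0.038² + 1900²) = 1900
|j0.038 + 0.75| = √(0.038² + 0.75²) = 0.751
|j0.038 + 1100| = √(0.038² + 1100²) = 1100
|G(j0.038)| = 720 × 1900 / (0.751 × 1100) = 1656.1
20 log₁₀(1656.1) = 64.38 dB
∠(j0.038 + 1900) = arctan(0.038/1900) = 0.00°
∠(j0.038 + 0.75) = arctan(0.038/0.75) = 2.90°
∠(j0.038 + 1100) = arctan(0.038/1100) = 0.00°
∠G(j0.038) = 0.00° − (2.90° + 0.00°) = -2.90°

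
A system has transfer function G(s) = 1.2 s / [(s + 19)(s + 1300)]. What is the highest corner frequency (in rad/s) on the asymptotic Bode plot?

Break frequencies occur at each pole and zero magnitude: 19 rad/s, 1300 rad/s.
The highest is 1300 rad/s.

1300 rad/s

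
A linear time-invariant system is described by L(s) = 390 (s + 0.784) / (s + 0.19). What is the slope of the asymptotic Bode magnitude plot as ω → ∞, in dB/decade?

0 dB/decade

With 1 zero and 1 pole, the high-frequency asymptotic slope is 20 × (1 − 1) = 0 dB/decade.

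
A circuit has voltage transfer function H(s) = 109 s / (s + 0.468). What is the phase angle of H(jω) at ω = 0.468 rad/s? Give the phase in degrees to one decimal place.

∠(j0.468) = 90.00°
∠(j0.468 + 0.468) = arctan(0.468/0.468) = 45.00°
∠H(j0.468) = 90.00° − 45.00° = 45.00°

45.0°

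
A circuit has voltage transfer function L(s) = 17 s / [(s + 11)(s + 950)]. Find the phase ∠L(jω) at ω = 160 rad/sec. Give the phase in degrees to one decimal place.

-5.6 deg

∠(j160) = 90.00°
∠(j160 + 11) = arctan(160/11) = 86.07°
∠(j160 + 950) = arctan(160/950) = 9.56°
∠L(j160) = 90.00° − (86.07° + 9.56°) = -5.63°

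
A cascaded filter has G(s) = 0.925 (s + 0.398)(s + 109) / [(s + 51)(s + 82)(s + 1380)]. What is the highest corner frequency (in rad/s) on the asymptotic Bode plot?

1380 rad/s

Break frequencies occur at each pole and zero magnitude: 0.398 rad/s, 51 rad/s, 82 rad/s, 109 rad/s, 1380 rad/s.
The highest is 1380 rad/s.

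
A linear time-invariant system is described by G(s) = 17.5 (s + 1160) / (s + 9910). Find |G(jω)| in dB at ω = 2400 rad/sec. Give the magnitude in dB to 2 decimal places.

13.21 dB

|j2400 + 1160| = √(2400² + 1160²) = 2666
|j2400 + 9910| = √(2400² + 9910²) = 1.02e+04
|G(j2400)| = 17.5 × 2666 / 1.02e+04 = 4.575
20 log₁₀(4.575) = 13.208 dB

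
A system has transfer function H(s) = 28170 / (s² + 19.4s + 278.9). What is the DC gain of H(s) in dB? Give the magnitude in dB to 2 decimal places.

40.09 dB

H(0) = 28170 / 278.9 = 101
20 log₁₀(101) = 40.087 dB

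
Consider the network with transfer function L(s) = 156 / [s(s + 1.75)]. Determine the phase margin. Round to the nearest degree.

Gain crossover: |L(jω)| = 1 at ω ≈ 12.4 rad/s.
∠L(j12.4) = −90° − arctan(12.4/1.75) ≈ -171.99°
PM = 180° + (-171.99°) = 8.01°

8°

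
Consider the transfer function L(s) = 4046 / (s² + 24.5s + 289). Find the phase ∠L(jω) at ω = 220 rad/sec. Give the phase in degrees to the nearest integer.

∠[(j220)² + 24.5(j220) + 289] = ∠[-48111 + j5390] = 173.61°
∠L(j220) = −173.61° = -173.61°

-174°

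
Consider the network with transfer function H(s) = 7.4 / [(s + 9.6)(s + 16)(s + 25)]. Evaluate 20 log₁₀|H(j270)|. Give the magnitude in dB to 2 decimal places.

-128.55 dB

|j270 + 9.6| = √(270² + 9.6²) = 270.2
|j270 + 16| = √(270² + 16²) = 270.5
|j270 + 25| = √(270² + 25²) = 271.2
|H(j270)| = 7.4 / (270.2 × 270.5 × 271.2) = 3.7347e-07
20 log₁₀(3.7347e-07) = -128.555 dB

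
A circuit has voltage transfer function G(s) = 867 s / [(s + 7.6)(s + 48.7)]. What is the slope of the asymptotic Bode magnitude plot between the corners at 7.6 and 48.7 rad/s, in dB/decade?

In this band the factors already past their corner are: 1 differentiator zero, pole at 7.6; net slope = 0 dB/decade.

0 dB/decade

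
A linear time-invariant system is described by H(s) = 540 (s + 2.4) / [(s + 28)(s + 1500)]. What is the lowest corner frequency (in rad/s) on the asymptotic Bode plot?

2.4 rad/s

Break frequencies occur at each pole and zero magnitude: 2.4 rad/s, 28 rad/s, 1500 rad/s.
The lowest is 2.4 rad/s.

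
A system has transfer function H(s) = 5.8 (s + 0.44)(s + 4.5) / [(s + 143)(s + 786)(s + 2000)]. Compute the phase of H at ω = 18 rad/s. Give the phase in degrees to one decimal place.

155.6 deg

∠(j18 + 0.44) = arctan(18/0.44) = 88.60°
∠(j18 + 4.5) = arctan(18/4.5) = 75.96°
∠(j18 + 143) = arctan(18/143) = 7.17°
∠(j18 + 786) = arctan(18/786) = 1.31°
∠(j18 + 2000) = arctan(18/2000) = 0.52°
∠H(j18) = 88.60° + 75.96° − (7.17° + 1.31° + 0.52°) = 155.56°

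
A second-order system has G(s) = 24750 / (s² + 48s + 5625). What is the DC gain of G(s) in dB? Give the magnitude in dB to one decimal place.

12.9 dB

G(0) = 24750 / 5625 = 4.4
20 log₁₀(4.4) = 12.87 dB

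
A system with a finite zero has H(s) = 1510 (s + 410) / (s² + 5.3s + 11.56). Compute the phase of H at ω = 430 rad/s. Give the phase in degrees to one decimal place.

∠(j430 + 410) = arctan(430/410) = 46.36°
∠[(j430)² + 5.3(j430) + 11.56] = ∠[-1.8489e+05 + j2279] = 179.29°
∠H(j430) = 46.36° − 179.29° = -132.93°

-132.9 deg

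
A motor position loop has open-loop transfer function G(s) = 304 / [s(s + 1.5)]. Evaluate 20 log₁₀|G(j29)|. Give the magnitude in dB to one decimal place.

-8.9 dB

|j29 + 1.5| = √(29² + 1.5²) = 29.04
|j29| = 29
|G(j29)| = 304 / (29.04 × 29) = 0.36099
20 log₁₀(0.36099) = -8.85 dB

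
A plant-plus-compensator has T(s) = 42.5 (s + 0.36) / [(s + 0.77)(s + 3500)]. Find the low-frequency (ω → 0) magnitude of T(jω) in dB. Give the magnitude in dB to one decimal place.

-44.9 dB

T(0) = 42.5 × 0.36 / (0.77 × 3500) = 0.0056772
20 log₁₀(0.0056772) = -44.92 dB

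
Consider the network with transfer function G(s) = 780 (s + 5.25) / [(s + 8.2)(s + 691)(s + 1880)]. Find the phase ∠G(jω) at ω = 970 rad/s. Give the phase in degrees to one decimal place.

∠(j970 + 5.25) = arctan(970/5.25) = 89.69°
∠(j970 + 8.2) = arctan(970/8.2) = 89.52°
∠(j970 + 691) = arctan(970/691) = 54.54°
∠(j970 + 1880) = arctan(970/1880) = 27.29°
∠G(j970) = 89.69° − (89.52° + 54.54° + 27.29°) = -81.65°

-81.7°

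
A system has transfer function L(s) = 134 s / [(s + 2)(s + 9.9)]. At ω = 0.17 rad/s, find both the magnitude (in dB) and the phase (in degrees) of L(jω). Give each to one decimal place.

|j0.17| = 0.17
|j0.17 + 2| = √(0.17² + 2²) = 2.007
|j0.17 + 9.9| = √(0.17² + 9.9²) = 9.901
|L(j0.17)| = 134 × 0.17 / (2.007 × 9.901) = 1.1462
20 log₁₀(1.1462) = 1.19 dB
∠(j0.17) = 90.00°
∠(j0.17 + 2) = arctan(0.17/2) = 4.86°
∠(j0.17 + 9.9) = arctan(0.17/9.9) = 0.98°
∠L(j0.17) = 90.00° − (4.86° + 0.98°) = 84.16°

|L| = 1.2 dB, ∠L = 84.2 deg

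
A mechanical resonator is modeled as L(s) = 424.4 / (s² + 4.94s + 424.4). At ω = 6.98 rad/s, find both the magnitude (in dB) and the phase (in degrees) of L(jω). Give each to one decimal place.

|L| = 1.0 dB, ∠L = -5.2°

|(j6.98)² + 4.94(j6.98) + 424.4| = |375.68 + j34.481| = 377.3
|L(j6.98)| = 424.4 / 377.3 = 1.125
20 log₁₀(1.125) = 1.02 dB
∠[(j6.98)² + 4.94(j6.98) + 424.4] = ∠[375.68 + j34.481] = 5.24°
∠L(j6.98) = −5.24° = -5.24°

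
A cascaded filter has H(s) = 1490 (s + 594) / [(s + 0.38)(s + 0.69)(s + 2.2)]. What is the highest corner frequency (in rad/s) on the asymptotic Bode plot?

Break frequencies occur at each pole and zero magnitude: 0.38 rad/s, 0.69 rad/s, 2.2 rad/s, 594 rad/s.
The highest is 594 rad/s.

594 rad/s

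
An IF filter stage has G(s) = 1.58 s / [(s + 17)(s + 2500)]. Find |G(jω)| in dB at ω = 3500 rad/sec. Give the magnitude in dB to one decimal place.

-68.7 dB

|j3500| = 3500
|j3500 + 17| = √(3500² + 17²) = 3500
|j3500 + 2500| = √(3500² + 2500²) = 4301
|G(j3500)| = 1.58 × 3500 / (3500 × 4301) = 0.00036734
20 log₁₀(0.00036734) = -68.70 dB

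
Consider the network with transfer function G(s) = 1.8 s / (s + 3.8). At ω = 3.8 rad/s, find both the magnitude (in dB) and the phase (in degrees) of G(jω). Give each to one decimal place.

|G| = 2.1 dB, ∠G = 45.0 deg

|j3.8| = 3.8
|j3.8 + 3.8| = √(3.8² + 3.8²) = 5.374
|G(j3.8)| = 1.8 × 3.8 / 5.374 = 1.2728
20 log₁₀(1.2728) = 2.10 dB
∠(j3.8) = 90.00°
∠(j3.8 + 3.8) = arctan(3.8/3.8) = 45.00°
∠G(j3.8) = 90.00° − 45.00° = 45.00°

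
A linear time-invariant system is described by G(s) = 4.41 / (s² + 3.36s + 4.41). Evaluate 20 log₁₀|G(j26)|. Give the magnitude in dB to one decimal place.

-43.7 dB

|(j26)² + 3.36(j26) + 4.41| = |-671.59 + j87.36| = 677.2
|G(j26)| = 4.41 / 677.2 = 0.0065116
20 log₁₀(0.0065116) = -43.73 dB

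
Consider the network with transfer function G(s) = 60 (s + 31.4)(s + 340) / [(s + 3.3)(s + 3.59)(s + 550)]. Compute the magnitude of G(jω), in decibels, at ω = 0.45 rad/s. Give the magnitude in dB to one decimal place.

|j0.45 + 31.4| = √(0.45² + 31.4²) = 31.4
|j0.45 + 340| = √(0.45² + 340²) = 340
|j0.45 + 3.3| = √(0.45² + 3.3²) = 3.331
|j0.45 + 3.59| = √(0.45² + 3.59²) = 3.618
|j0.45 + 550| = √(0.45² + 550²) = 550
|G(j0.45)| = 60 × 31.4 × 340 / (3.331 × 3.618 × 550) = 96.66
20 log₁₀(96.66) = 39.70 dB

39.7 dB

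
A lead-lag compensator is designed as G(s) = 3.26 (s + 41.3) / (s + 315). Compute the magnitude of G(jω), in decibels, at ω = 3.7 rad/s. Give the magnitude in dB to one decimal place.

-7.3 dB

|j3.7 + 41.3| = √(3.7² + 41.3²) = 41.47
|j3.7 + 315| = √(3.7² + 315²) = 315
|G(j3.7)| = 3.26 × 41.47 / 315 = 0.4291
20 log₁₀(0.4291) = -7.35 dB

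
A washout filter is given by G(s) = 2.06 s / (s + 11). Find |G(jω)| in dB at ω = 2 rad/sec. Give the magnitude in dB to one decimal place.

-8.7 dB

|j2| = 2
|j2 + 11| = √(2² + 11²) = 11.18
|G(j2)| = 2.06 × 2 / 11.18 = 0.3685
20 log₁₀(0.3685) = -8.67 dB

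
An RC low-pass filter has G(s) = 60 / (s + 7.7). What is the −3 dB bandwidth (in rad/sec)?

7.7 rad/sec

For a single-pole low-pass, the −3 dB point is at the pole: ω = 7.7 rad/sec.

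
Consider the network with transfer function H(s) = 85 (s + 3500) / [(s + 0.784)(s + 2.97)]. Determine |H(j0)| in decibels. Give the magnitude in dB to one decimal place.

102.1 dB

H(0) = 85 × 3500 / (0.784 × 2.97) = 1.2777e+05
20 log₁₀(1.2777e+05) = 102.13 dB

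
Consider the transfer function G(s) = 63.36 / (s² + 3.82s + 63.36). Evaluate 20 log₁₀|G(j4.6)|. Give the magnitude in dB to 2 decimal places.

|(j4.6)² + 3.82(j4.6) + 63.36| = |42.2 + j17.572| = 45.71
|G(j4.6)| = 63.36 / 45.71 = 1.3861
20 log₁₀(1.3861) = 2.836 dB

2.84 dB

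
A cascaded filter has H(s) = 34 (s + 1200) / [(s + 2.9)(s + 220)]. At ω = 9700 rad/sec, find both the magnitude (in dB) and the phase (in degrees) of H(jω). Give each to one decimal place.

|H| = -49.0 dB, ∠H = -95.7°

|j9700 + 1200| = √(9700² + 1200²) = 9774
|j9700 + 2.9| = √(9700² + 2.9²) = 9700
|j9700 + 220| = √(9700² + 220²) = 9702
|H(j9700)| = 34 × 9774 / (9700 × 9702) = 0.003531
20 log₁₀(0.003531) = -49.04 dB
∠(j9700 + 1200) = arctan(9700/1200) = 82.95°
∠(j9700 + 2.9) = arctan(9700/2.9) = 89.98°
∠(j9700 + 220) = arctan(9700/220) = 88.70°
∠H(j9700) = 82.95° − (89.98° + 88.70°) = -95.74°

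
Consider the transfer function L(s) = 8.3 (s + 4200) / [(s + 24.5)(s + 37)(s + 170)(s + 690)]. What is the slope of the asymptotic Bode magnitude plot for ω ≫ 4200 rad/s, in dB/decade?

With 1 zero and 4 poles, the high-frequency asymptotic slope is 20 × (1 − 4) = -60 dB/decade.

-60 dB/decade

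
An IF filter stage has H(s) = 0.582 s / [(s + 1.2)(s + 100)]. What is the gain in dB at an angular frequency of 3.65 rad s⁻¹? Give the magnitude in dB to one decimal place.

-45.2 dB

|j3.65| = 3.65
|j3.65 + 1.2| = √(3.65² + 1.2²) = 3.842
|j3.65 + 100| = √(3.65² + 100²) = 100.1
|H(j3.65)| = 0.582 × 3.65 / (3.842 × 100.1) = 0.0055252
20 log₁₀(0.0055252) = -45.15 dB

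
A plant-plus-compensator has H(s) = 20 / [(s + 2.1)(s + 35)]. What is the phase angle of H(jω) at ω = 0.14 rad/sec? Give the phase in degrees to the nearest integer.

∠(j0.14 + 2.1) = arctan(0.14/2.1) = 3.81°
∠(j0.14 + 35) = arctan(0.14/35) = 0.23°
∠H(j0.14) = − (3.81° + 0.23°) = -4.04°

-4 deg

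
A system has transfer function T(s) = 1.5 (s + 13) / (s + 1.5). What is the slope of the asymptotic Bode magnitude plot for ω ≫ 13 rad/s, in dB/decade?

With 1 zero and 1 pole, the high-frequency asymptotic slope is 20 × (1 − 1) = 0 dB/decade.

0 dB/decade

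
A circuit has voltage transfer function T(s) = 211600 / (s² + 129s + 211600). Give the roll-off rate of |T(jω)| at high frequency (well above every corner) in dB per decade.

-40 dB/decade

With 0 zeros and 2 poles, the high-frequency asymptotic slope is 20 × (0 − 2) = -40 dB/decade.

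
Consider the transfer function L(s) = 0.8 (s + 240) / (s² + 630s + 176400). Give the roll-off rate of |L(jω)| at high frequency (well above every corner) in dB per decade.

With 1 zero and 2 poles, the high-frequency asymptotic slope is 20 × (1 − 2) = -20 dB/decade.

-20 dB/decade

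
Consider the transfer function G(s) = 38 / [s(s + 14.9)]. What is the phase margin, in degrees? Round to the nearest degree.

80°

Gain crossover: |G(jω)| = 1 at ω ≈ 2.51 rad/s.
∠G(j2.51) = −90° − arctan(2.51/14.9) ≈ -99.58°
PM = 180° + (-99.58°) = 80.42°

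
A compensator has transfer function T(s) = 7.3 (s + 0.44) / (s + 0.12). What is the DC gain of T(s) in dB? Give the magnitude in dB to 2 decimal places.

28.55 dB

T(0) = 7.3 × 0.44 / 0.12 = 26.767
20 log₁₀(26.767) = 28.552 dB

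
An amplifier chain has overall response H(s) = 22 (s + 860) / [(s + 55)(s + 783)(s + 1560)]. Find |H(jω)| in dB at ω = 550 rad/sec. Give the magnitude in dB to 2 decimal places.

|j550 + 860| = √(550² + 860²) = 1021
|j550 + 55| = √(550² + 55²) = 552.7
|j550 + 783| = √(550² + 783²) = 956.9
|j550 + 1560| = √(550² + 1560²) = 1654
|H(j550)| = 22 × 1021 / (552.7 × 956.9 × 1654) = 2.5671e-05
20 log₁₀(2.5671e-05) = -91.811 dB

-91.81 dB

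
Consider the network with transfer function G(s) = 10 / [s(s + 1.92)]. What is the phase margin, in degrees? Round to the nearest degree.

34°

Gain crossover: |G(jω)| = 1 at ω ≈ 2.89 rad/s.
∠G(j2.89) = −90° − arctan(2.89/1.92) ≈ -146.36°
PM = 180° + (-146.36°) = 33.64°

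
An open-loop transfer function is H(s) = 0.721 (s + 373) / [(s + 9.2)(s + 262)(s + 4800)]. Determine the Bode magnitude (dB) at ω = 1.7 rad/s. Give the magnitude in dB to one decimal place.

-92.8 dB

|j1.7 + 373| = √(1.7² + 373²) = 373
|j1.7 + 9.2| = √(1.7² + 9.2²) = 9.356
|j1.7 + 262| = √(1.7² + 262²) = 262
|j1.7 + 4800| = √(1.7² + 4800²) = 4800
|H(j1.7)| = 0.721 × 373 / (9.356 × 262 × 4800) = 2.2857e-05
20 log₁₀(2.2857e-05) = -92.82 dB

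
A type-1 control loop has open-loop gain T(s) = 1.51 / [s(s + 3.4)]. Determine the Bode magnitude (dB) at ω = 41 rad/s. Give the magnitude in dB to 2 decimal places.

|j41 + 3.4| = √(41² + 3.4²) = 41.14
|j41| = 41
|T(j41)| = 1.51 / (41.14 × 41) = 0.0008952
20 log₁₀(0.0008952) = -60.962 dB

-60.96 dB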